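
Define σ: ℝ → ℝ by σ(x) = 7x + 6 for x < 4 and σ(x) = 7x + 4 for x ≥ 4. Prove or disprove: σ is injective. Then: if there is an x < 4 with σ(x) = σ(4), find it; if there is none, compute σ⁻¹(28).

26/7

Both pieces are strictly increasing (slopes 7 and 7), so each is injective on its own interval.
The left piece maps (−∞, 4) onto (−∞, 34); the right piece maps [4, ∞) onto [32, ∞).
These images overlap. In particular σ(4) = 32 (right piece), and solving 7x + 6 = 32 on the left piece gives x = 26/7 < 4.
So σ(26/7) = σ(4) with 26/7 ≠ 4, and σ is not injective. This x = 26/7 is the requested value below 4.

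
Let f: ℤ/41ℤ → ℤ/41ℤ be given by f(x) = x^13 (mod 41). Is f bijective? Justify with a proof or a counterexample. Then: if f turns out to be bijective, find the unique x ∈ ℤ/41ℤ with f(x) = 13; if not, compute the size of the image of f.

12

Since 41 is prime, the nonzero elements of ℤ/41ℤ form a cyclic group of order 40.
As gcd(13, 40) = 1, raising to the 13th power is a bijection on this group: if u^13 ≡ v^13 then (uv^{−1})^13 = 1, and the only element of order dividing gcd(13, 40) = 1 is 1, so u = v.
With f(0) = 0 this makes f injective on all of ℤ/41ℤ, hence bijective (finite equal-size domain and codomain). In particular f is bijective.
Since f is bijective, we find the preimage of 13. The inverse of x ↦ x^13 on (ℤ/41ℤ)^× is x ↦ x^37, because 13·37 = 481 = 12·40 + 1 ≡ 1 (mod 40) and x^{40} = 1 for x ≠ 0 (Fermat). So f⁻¹(13) = 13^37 mod 41.
Repeated squaring mod 41: 13^1 ≡ 13, 13^2 ≡ 13² = 169 ≡ 5, 13^4 ≡ 5² = 25, 13^8 ≡ 25² = 625 ≡ 10, 13^16 ≡ 10² = 100 ≡ 18, 13^32 ≡ 18² = 324 ≡ 37. Since 37 = 32 + 4 + 1, 13^37 ≡ 37·25·13: 37·25 = 925 ≡ 23, then 23·13 = 299 ≡ 12. So 13^37 ≡ 12 (mod 41).
Hence f⁻¹(13) = 12.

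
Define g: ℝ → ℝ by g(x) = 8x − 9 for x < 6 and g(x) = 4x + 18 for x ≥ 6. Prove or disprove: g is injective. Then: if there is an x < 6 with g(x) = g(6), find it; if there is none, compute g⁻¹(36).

45/8

Both pieces are strictly increasing (slopes 8 and 4), so each is injective on its own interval.
The left piece maps (−∞, 6) onto (−∞, 39); the right piece maps [6, ∞) onto [42, ∞).
These images are disjoint, so no value is attained by both pieces. Hence g is injective.
Because the two images are disjoint, no x < 6 has g(x) = g(6), so we compute g⁻¹(36): 36 lies in (−∞, 39), so solve 8x − 9 = 36: x = (36 + 9)/8 = 45/8.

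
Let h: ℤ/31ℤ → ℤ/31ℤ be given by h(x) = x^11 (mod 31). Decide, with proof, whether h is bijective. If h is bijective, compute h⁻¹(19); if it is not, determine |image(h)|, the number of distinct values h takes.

10

Since 31 is prime, the nonzero elements of ℤ/31ℤ form a cyclic group of order 30.
As gcd(11, 30) = 1, raising to the 11th power is a bijection on this group: if u^11 ≡ v^11 then (uv^{−1})^11 = 1, and the only element of order dividing gcd(11, 30) = 1 is 1, so u = v.
With h(0) = 0 this makes h injective on all of ℤ/31ℤ, hence bijective (finite equal-size domain and codomain). In particular h is bijective.
Since h is bijective, we find the preimage of 19. The inverse of x ↦ x^11 on (ℤ/31ℤ)^× is x ↦ x^11, because 11·11 = 121 = 4·30 + 1 ≡ 1 (mod 30) and x^{30} = 1 for x ≠ 0 (Fermat). So h⁻¹(19) = 19^11 mod 31.
Repeated squaring mod 31: 19^1 ≡ 19, 19^2 ≡ 19² = 361 ≡ 20, 19^4 ≡ 20² = 400 ≡ 28, 19^8 ≡ 28² = 784 ≡ 9. Since 11 = 8 + 2 + 1, 19^11 ≡ 9·20·19: 9·20 = 180 ≡ 25, then 25·19 = 475 ≡ 10. So 19^11 ≡ 10 (mod 31).
Hence h⁻¹(19) = 10.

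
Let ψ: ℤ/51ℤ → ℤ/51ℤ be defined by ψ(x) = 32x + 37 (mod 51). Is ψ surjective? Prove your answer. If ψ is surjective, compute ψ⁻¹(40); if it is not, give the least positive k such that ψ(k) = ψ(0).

Since gcd(32, 51) = 1, 32 is invertible modulo 51. Euclid's algorithm: 51 = 1·32 + 19, 32 = 1·19 + 13, 19 = 1·13 + 6, 13 = 2·6 + 1; back-substituting gives 1 = 8·32 − 5·51, so 32⁻¹ ≡ 8 (mod 51).
Then y ↦ 8(y − 37) is a two-sided inverse to ψ, so every y ∈ ℤ/51ℤ has a preimage.
So ψ is surjective.
Since ψ is surjective, we compute ψ⁻¹(40): solve 32x + 37 ≡ 40 (mod 51), i.e. 32x ≡ 3 (mod 51).
Multiplying by 32⁻¹ = 8 gives x ≡ 8·3 = 24 ≡ 24 (mod 51).
Check: ψ(24) = 32·24 + 37 = 805 = 15·51 + 40 ≡ 40 (mod 51).

24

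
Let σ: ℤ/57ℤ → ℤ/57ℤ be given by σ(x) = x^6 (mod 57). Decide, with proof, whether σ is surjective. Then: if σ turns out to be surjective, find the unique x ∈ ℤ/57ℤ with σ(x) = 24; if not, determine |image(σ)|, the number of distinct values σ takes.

σ(2): Repeated squaring mod 57: 2^1 ≡ 2, 2^2 ≡ 2² = 4, 2^4 ≡ 4² = 16. Since 6 = 4 + 2, 2^6 ≡ 16·4: 16·4 = 64 ≡ 7. So 2^6 ≡ 7 (mod 57).
σ(5): Repeated squaring mod 57: 5^1 ≡ 5, 5^2 ≡ 5² = 25, 5^4 ≡ 25² = 625 ≡ 55. Since 6 = 4 + 2, 5^6 ≡ 55·25: 55·25 = 1375 ≡ 7. So 5^6 ≡ 7 (mod 57).
So σ(2) = σ(5) = 7 while 2 ≠ 5, thus σ is not injective.
A non-injective map from the 57-element set ℤ/57ℤ to itself takes at most 56 distinct values, so it cannot be surjective. Hence σ is not surjective.
Since σ is not surjective, we determine |image(σ)|. Computing x^6 mod 57 for each x (by repeated squaring, reducing mod 57 at every step), the values σ(0), σ(1), …, σ(56) are: 0, 1, 7, 45, 49, 7, 30, 1, 1, 30, 49, 1, 39, 49, 7, 30, 7, 7, 39, 19, 1, 45, 7, 49, 45, 49, 1, 39, 49, 49, 39, 1, 49, 45, 49, 7, 45, 1, 19, 39, 7, 7, 30, 7, 49, 39, 1, 49, 30, 1, 1, 30, 7, 49, 45, 7, 1.
The distinct values are {0, 1, 7, 19, 30, 39, 45, 49}; there are 8 of them.

8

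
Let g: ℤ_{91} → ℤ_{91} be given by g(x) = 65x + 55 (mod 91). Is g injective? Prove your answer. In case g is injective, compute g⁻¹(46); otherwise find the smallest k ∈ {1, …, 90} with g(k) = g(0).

7

Recall that g is injective if g(x_1) = g(x_2) implies x_1 = x_2.
We have gcd(65, 91) = 13 > 1. Taking x_1 = 0 and x_2 = 7: g(0) = 55 and g(7) = 65·7 + 55 = 510 ≡ 55 (mod 91).
So g(0) = g(7) while 0 ≠ 7, so g is not injective.
Since g is not injective, we find the least positive k with g(k) = g(0): this means 65k ≡ 0 (mod 91), i.e. 91 ∣ 65k. Since gcd(65, 91) = 13, dividing through by 13 this holds exactly when 7 ∣ 5k, and as gcd(5, 7) = 1, exactly when 7 ∣ k.
The smallest positive such k is 7.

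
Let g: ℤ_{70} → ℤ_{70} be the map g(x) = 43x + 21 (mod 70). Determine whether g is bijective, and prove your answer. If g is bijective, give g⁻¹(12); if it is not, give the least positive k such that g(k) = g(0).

47

If g(u) = g(v), then 43u ≡ 43v (mod 70). Because gcd(43, 70) = 1, we may cancel 43 to get u ≡ v (mod 70).
We now compute 43⁻¹ mod 70 explicitly. Euclid's algorithm: 70 = 1·43 + 27, 43 = 1·27 + 16, 27 = 1·16 + 11, 16 = 1·11 + 5, 11 = 2·5 + 1; back-substituting gives 1 = 57·43 − 35·70, so 43⁻¹ ≡ 57 (mod 70).
Then y ↦ 57(y − 21) is a two-sided inverse to g, so every y ∈ ℤ_{70} has a preimage.
So g is bijective.
Since g is bijective, we find g⁻¹(12): we need 43x ≡ 12 − 21 ≡ 61 (mod 70). Using 43⁻¹ = 57: x ≡ 57·61 = 3477 = 49·70 + 47, so x = 47.
Check: g(47) = 43·47 + 21 = 2042 = 29·70 + 12 ≡ 12 (mod 70).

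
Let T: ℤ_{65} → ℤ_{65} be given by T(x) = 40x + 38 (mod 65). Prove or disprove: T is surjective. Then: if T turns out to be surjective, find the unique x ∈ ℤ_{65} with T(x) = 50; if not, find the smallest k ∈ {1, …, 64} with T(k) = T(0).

13

Since gcd(40, 65) = 5, we have 40x ≡ 0 (mod 5) for all x, so T(x) ≡ 3 (mod 5).
But 0 ≢ 3 (mod 5), so 0 ∈ ℤ_{65} has no preimage. Therefore T is not surjective.
Since T is not surjective, we find the least positive k with T(k) = T(0): this means 40k ≡ 0 (mod 65), i.e. 65 ∣ 40k. Since gcd(40, 65) = 5, dividing through by 5 this holds exactly when 13 ∣ 8k, and as gcd(8, 13) = 1, exactly when 13 ∣ k.
The smallest positive such k is 13.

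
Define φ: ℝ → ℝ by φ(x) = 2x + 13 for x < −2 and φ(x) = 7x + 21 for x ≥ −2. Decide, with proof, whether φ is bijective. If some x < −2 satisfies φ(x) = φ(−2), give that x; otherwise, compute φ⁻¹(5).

Both pieces are strictly increasing (slopes 2 and 7), so each is injective on its own interval.
The left piece maps (−∞, −2) onto (−∞, 9); the right piece maps [−2, ∞) onto [7, ∞).
These images overlap. In particular φ(−2) = 7 (right piece), and solving 2x + 13 = 7 on the left piece gives x = −3 < −2.
So φ(−3) = φ(−2) with −3 ≠ −2, and φ is not injective, hence not bijective. This x = −3 is the requested value below −2.

-3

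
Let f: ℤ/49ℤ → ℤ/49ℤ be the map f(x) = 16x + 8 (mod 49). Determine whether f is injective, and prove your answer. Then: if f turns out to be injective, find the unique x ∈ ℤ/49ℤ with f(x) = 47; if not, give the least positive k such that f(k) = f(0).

30

If f(s) = f(t), then 16s ≡ 16t (mod 49). Because gcd(16, 49) = 1, we may cancel 16 to get s ≡ t (mod 49).
Therefore f is injective.
We now compute 16⁻¹ mod 49 explicitly. Euclid's algorithm: 49 = 3·16 + 1; back-substituting gives 1 = 46·16 − 15·49, so 16⁻¹ ≡ 46 (mod 49).
Since f is injective, we compute f⁻¹(47): solve 16x + 8 ≡ 47 (mod 49), i.e. 16x ≡ 39 (mod 49).
Multiplying by 16⁻¹ = 46 gives x ≡ 46·39 = 1794 = 36·49 + 30 ≡ 30 (mod 49).
Check: f(30) = 16·30 + 8 = 488 = 9·49 + 47 ≡ 47 (mod 49).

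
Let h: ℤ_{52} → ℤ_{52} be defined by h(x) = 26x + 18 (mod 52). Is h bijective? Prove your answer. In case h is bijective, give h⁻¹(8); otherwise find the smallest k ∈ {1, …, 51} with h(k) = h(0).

We have gcd(26, 52) = 26 > 1. Taking s = 0 and t = 2: h(0) = 18 and h(2) = 26·2 + 18 = 70 ≡ 18 (mod 52).
So h(0) = h(2) while 0 ≠ 2, thus h is not injective, hence not bijective.
Since h is not bijective, we find the least positive k with h(k) = h(0): this means 26k ≡ 0 (mod 52), i.e. 52 ∣ 26k. Since gcd(26, 52) = 26, dividing through by 26 this holds exactly when 2 ∣ k.
The smallest positive such k is 2.

2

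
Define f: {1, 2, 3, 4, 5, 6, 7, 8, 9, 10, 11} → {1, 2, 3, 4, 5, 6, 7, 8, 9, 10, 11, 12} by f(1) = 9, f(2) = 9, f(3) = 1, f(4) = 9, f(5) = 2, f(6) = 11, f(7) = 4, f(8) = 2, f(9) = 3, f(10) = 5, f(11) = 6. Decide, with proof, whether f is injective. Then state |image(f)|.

8

f(1) = 9 = f(2) with 1 ≠ 2, so f is not injective.
The image of f is {1, 2, 3, 4, 5, 6, 9, 11}, which has 8 elements.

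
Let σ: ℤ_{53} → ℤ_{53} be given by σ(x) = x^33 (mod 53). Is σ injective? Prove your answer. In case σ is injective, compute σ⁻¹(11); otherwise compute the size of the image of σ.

38

Since 53 is prime, the nonzero elements of ℤ_{53} form a cyclic group of order 52.
As gcd(33, 52) = 1, raising to the 33rd power is a bijection on this group: if s^33 ≡ t^33 then (st^{−1})^33 = 1, and the only element of order dividing gcd(33, 52) = 1 is 1, so s = t.
With σ(0) = 0 this makes σ injective on all of ℤ_{53}, hence bijective (finite equal-size domain and codomain). In particular σ is injective.
Since σ is injective, we find the preimage of 11. The inverse of x ↦ x^33 on (ℤ_{53})^× is x ↦ x^41, because 33·41 = 1353 = 26·52 + 1 ≡ 1 (mod 52) and x^{52} = 1 for x ≠ 0 (Fermat). So σ⁻¹(11) = 11^41 mod 53.
Repeated squaring mod 53: 11^1 ≡ 11, 11^2 ≡ 11² = 121 ≡ 15, 11^4 ≡ 15² = 225 ≡ 13, 11^8 ≡ 13² = 169 ≡ 10, 11^16 ≡ 10² = 100 ≡ 47, 11^32 ≡ 47² = 2209 ≡ 36. Since 41 = 32 + 8 + 1, 11^41 ≡ 36·10·11: 36·10 = 360 ≡ 42, then 42·11 = 462 ≡ 38. So 11^41 ≡ 38 (mod 53).
Hence σ⁻¹(11) = 38.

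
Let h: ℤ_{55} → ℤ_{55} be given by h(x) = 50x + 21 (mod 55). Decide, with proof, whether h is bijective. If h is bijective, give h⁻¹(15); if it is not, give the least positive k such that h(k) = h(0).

11

We have gcd(50, 55) = 5 > 1. Taking s = 0 and t = 11: h(0) = 21 and h(11) = 50·11 + 21 = 571 ≡ 21 (mod 55).
So h(0) = h(11) while 0 ≠ 11, therefore h is not injective, hence not bijective.
Since h is not bijective, we find the least positive k with h(k) = h(0): this means 50k ≡ 0 (mod 55), i.e. 55 ∣ 50k. Since gcd(50, 55) = 5, dividing through by 5 this holds exactly when 11 ∣ 10k, and as gcd(10, 11) = 1, exactly when 11 ∣ k.
The smallest positive such k is 11.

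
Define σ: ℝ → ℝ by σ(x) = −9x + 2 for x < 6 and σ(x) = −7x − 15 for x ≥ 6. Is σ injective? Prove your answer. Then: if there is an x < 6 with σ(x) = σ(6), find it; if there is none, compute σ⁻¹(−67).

Both pieces are strictly decreasing (slopes −9 and −7), so each is injective on its own interval.
The left piece maps (−∞, 6) onto (−52, ∞); the right piece maps [6, ∞) onto (−∞, −57].
These images are disjoint, so no value is attained by both pieces. Hence σ is injective.
Because the two images are disjoint, no x < 6 has σ(x) = σ(6), so we compute σ⁻¹(−67): −67 lies in (−∞, −57], so solve −7x − 15 = −67: x = (−67 + 15)/(−7) = 52/7.

52/7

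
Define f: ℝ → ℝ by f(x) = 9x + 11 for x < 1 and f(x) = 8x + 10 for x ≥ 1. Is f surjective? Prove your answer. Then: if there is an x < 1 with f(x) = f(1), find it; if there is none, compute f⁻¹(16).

7/9

Both pieces are strictly increasing (slopes 9 and 8), so each is injective on its own interval.
The left piece maps (−∞, 1) onto (−∞, 20); the right piece maps [1, ∞) onto [18, ∞).
The union (−∞, 20) ∪ [18, ∞) covers ℝ, so f is surjective.
For the follow-up: the images overlap, so an x < 1 with f(x) = f(1) exists. f(1) = 18; solving 9x + 11 = 18 for x < 1 gives x = (18 − 11)/9 = 7/9.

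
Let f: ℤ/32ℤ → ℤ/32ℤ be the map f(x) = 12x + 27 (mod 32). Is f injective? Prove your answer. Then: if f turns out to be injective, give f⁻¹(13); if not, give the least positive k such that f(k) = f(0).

We have gcd(12, 32) = 4 > 1. Taking x_1 = 0 and x_2 = 8: f(0) = 27 and f(8) = 12·8 + 27 = 123 ≡ 27 (mod 32).
So f(0) = f(8) while 0 ≠ 8, so f is not injective.
Since f is not injective, we find the least positive k with f(k) = f(0): this means 12k ≡ 0 (mod 32), i.e. 32 ∣ 12k. Since gcd(12, 32) = 4, dividing through by 4 this holds exactly when 8 ∣ 3k, and as gcd(3, 8) = 1, exactly when 8 ∣ k.
The smallest positive such k is 8.

8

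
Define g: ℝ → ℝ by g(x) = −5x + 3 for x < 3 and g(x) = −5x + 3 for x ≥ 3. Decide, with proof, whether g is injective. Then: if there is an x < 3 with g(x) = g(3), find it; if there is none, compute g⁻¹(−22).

Both pieces are strictly decreasing (slopes −5 and −5), so each is injective on its own interval.
The left piece maps (−∞, 3) onto (−12, ∞); the right piece maps [3, ∞) onto (−∞, −12].
These images are disjoint, so no value is attained by both pieces. Therefore g is injective.
Because the two images are disjoint, no x < 3 has g(x) = g(3), so we compute g⁻¹(−22): −22 lies in (−∞, −12], so solve −5x + 3 = −22: x = (−22 − 3)/(−5) = 5.

5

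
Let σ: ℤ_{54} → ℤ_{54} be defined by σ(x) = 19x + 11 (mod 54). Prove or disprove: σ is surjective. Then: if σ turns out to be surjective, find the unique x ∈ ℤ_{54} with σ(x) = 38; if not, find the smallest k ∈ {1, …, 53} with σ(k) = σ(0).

27

Since gcd(19, 54) = 1, 19 is invertible modulo 54. Euclid's algorithm: 54 = 2·19 + 16, 19 = 1·16 + 3, 16 = 5·3 + 1; back-substituting gives 1 = 37·19 − 13·54, so 19⁻¹ ≡ 37 (mod 54).
For any y ∈ ℤ_{54}, x = 37(y − 11) mod 54 satisfies σ(x) = 19·37(y − 11) + 11 ≡ y (since 19·37 ≡ 1 mod 54). So every y has a preimage.
Therefore σ is surjective.
Since σ is surjective, we compute σ⁻¹(38): solve 19x + 11 ≡ 38 (mod 54), i.e. 19x ≡ 27 (mod 54).
Multiplying by 19⁻¹ = 37 gives x ≡ 37·27 = 999 = 18·54 + 27 ≡ 27 (mod 54).
Check: σ(27) = 19·27 + 11 = 524 = 9·54 + 38 ≡ 38 (mod 54).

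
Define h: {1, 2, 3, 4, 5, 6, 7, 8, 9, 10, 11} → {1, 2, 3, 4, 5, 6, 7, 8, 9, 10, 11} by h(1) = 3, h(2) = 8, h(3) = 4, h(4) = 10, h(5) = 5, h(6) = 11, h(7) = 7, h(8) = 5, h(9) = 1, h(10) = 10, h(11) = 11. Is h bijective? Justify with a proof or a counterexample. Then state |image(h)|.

8

h(5) = 5 = h(8) with 5 ≠ 8, so h is not injective, hence not bijective.
The image of h is {1, 3, 4, 5, 7, 8, 10, 11}, which has 8 elements.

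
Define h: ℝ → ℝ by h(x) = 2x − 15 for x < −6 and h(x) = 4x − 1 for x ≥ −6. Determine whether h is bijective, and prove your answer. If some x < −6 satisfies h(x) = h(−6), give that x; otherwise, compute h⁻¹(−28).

-13/2

Both pieces are strictly increasing (slopes 2 and 4), so each is injective on its own interval.
The left piece maps (−∞, −6) onto (−∞, −27); the right piece maps [−6, ∞) onto [−25, ∞).
The images leave a gap (−27 has no preimage), so h is not surjective, hence not bijective.
Because the two images are disjoint, no x < −6 has h(x) = h(−6), so we compute h⁻¹(−28): −28 lies in (−∞, −27), so solve 2x − 15 = −28: x = (−28 + 15)/2 = −13/2.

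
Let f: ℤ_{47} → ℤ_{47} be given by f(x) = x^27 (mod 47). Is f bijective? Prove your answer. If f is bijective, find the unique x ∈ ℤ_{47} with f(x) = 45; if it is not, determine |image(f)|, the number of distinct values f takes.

30

Since 47 is prime, the nonzero elements of ℤ_{47} form a cyclic group of order 46.
As gcd(27, 46) = 1, raising to the 27th power is a bijection on this group: if a^27 ≡ b^27 then (ab^{−1})^27 = 1, and the only element of order dividing gcd(27, 46) = 1 is 1, so a = b.
With f(0) = 0 this makes f injective on all of ℤ_{47}, hence bijective (finite equal-size domain and codomain). In particular f is bijective.
Since f is bijective, we find the preimage of 45. The inverse of x ↦ x^27 on (ℤ_{47})^× is x ↦ x^29, because 27·29 = 783 = 17·46 + 1 ≡ 1 (mod 46) and x^{46} = 1 for x ≠ 0 (Fermat). So f⁻¹(45) = 45^29 mod 47.
Repeated squaring mod 47: 45^1 ≡ 45, 45^2 ≡ 45² = 2025 ≡ 4, 45^4 ≡ 4² = 16, 45^8 ≡ 16² = 256 ≡ 21, 45^16 ≡ 21² = 441 ≡ 18. Since 29 = 16 + 8 + 4 + 1, 45^29 ≡ 18·21·16·45: 18·21 = 378 ≡ 2, then 2·16 = 32, then 32·45 = 1440 ≡ 30. So 45^29 ≡ 30 (mod 47).
Hence f⁻¹(45) = 30.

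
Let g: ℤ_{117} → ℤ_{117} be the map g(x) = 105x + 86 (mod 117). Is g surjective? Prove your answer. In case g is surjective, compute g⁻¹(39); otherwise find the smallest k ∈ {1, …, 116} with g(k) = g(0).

39

Since gcd(105, 117) = 3, we have 105x ≡ 0 (mod 3) for all x, so g(x) ≡ 2 (mod 3).
But 0 ≢ 2 (mod 3), so 0 ∈ ℤ_{117} has no preimage. Therefore g is not surjective.
Since g is not surjective, we find the least positive k with g(k) = g(0): this means 105k ≡ 0 (mod 117), i.e. 117 ∣ 105k. Since gcd(105, 117) = 3, dividing through by 3 this holds exactly when 39 ∣ 35k, and as gcd(35, 39) = 1, exactly when 39 ∣ k.
The smallest positive such k is 39.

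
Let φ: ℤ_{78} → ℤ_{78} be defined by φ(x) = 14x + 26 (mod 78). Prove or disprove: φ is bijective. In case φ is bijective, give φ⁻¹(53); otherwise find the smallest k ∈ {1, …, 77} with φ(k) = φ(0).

39

We have gcd(14, 78) = 2 > 1. Taking x_1 = 0 and x_2 = 39: φ(0) = 26 and φ(39) = 14·39 + 26 = 572 ≡ 26 (mod 78).
So φ(0) = φ(39) while 0 ≠ 39, thus φ is not injective, hence not bijective.
Since φ is not bijective, we find the least positive k with φ(k) = φ(0): this means 14k ≡ 0 (mod 78), i.e. 78 ∣ 14k. Since gcd(14, 78) = 2, dividing through by 2 this holds exactly when 39 ∣ 7k, and as gcd(7, 39) = 1, exactly when 39 ∣ k.
The smallest positive such k is 39.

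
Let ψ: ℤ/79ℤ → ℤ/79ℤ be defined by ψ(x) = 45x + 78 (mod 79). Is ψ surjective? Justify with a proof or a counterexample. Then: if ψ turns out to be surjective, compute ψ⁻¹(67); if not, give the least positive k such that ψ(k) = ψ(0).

Recall: surjectivity means every element of the codomain has a preimage under ψ.
Since gcd(45, 79) = 1, 45 is invertible modulo 79. Euclid's algorithm: 79 = 1·45 + 34, 45 = 1·34 + 11, 34 = 3·11 + 1; back-substituting gives 1 = 72·45 − 41·79, so 45⁻¹ ≡ 72 (mod 79).
For any y ∈ ℤ/79ℤ, x = 72(y − 78) mod 79 satisfies ψ(x) = 45·72(y − 78) + 78 ≡ y (since 45·72 ≡ 1 mod 79). So every y has a preimage.
Therefore ψ is surjective.
Since ψ is surjective, we compute ψ⁻¹(67): solve 45x + 78 ≡ 67 (mod 79), i.e. 45x ≡ 68 (mod 79).
Multiplying by 45⁻¹ = 72 gives x ≡ 72·68 = 4896 = 61·79 + 77 ≡ 77 (mod 79).
Check: ψ(77) = 45·77 + 78 = 3543 = 44·79 + 67 ≡ 67 (mod 79).

77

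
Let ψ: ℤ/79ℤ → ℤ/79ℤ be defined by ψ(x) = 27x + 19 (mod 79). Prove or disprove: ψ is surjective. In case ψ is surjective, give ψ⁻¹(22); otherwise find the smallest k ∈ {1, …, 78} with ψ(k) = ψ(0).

44

Recall: ψ is surjective if every y in the codomain equals ψ(x) for some x in the domain.
Since gcd(27, 79) = 1, 27 is invertible modulo 79. Euclid's algorithm: 79 = 2·27 + 25, 27 = 1·25 + 2, 25 = 12·2 + 1; back-substituting gives 1 = 41·27 − 14·79, so 27⁻¹ ≡ 41 (mod 79).
For any y ∈ ℤ/79ℤ, x = 41(y − 19) mod 79 satisfies ψ(x) = 27·41(y − 19) + 19 ≡ y (since 27·41 ≡ 1 mod 79). So every y has a preimage.
Therefore ψ is surjective.
Since ψ is surjective, we compute ψ⁻¹(22): solve 27x + 19 ≡ 22 (mod 79), i.e. 27x ≡ 3 (mod 79).
Multiplying by 27⁻¹ = 41 gives x ≡ 41·3 = 123 = 1·79 + 44 ≡ 44 (mod 79).
Check: ψ(44) = 27·44 + 19 = 1207 = 15·79 + 22 ≡ 22 (mod 79).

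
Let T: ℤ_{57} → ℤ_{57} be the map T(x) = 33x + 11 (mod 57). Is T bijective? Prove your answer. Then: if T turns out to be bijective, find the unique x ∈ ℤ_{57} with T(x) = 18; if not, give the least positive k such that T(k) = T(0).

19

We have gcd(33, 57) = 3 > 1. Taking u = 0 and v = 19: T(0) = 11 and T(19) = 33·19 + 11 = 638 ≡ 11 (mod 57).
So T(0) = T(19) while 0 ≠ 19, so T is not injective, hence not bijective.
Since T is not bijective, we find the least positive k with T(k) = T(0): this means 33k ≡ 0 (mod 57), i.e. 57 ∣ 33k. Since gcd(33, 57) = 3, dividing through by 3 this holds exactly when 19 ∣ 11k, and as gcd(11, 19) = 1, exactly when 19 ∣ k.
The smallest positive such k is 19.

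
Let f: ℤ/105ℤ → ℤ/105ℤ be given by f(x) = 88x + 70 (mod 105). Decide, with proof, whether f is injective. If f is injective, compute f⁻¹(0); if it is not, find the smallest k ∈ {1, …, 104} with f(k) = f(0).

Suppose f(x_1) = f(x_2) in ℤ/105ℤ. Then 88x_1 + 70 ≡ 88x_2 + 70 (mod 105), hence 88(x_1 − x_2) ≡ 0 (mod 105).
Since gcd(88, 105) = 1, 88 is invertible modulo 105, hence x_1 − x_2 ≡ 0 (mod 105), i.e. x_1 = x_2.
So f is injective.
We now compute 88⁻¹ mod 105 explicitly. Euclid's algorithm: 105 = 1·88 + 17, 88 = 5·17 + 3, 17 = 5·3 + 2, 3 = 1·2 + 1; back-substituting gives 1 = 37·88 − 31·105, so 88⁻¹ ≡ 37 (mod 105).
Since f is injective, we compute f⁻¹(0): solve 88x + 70 ≡ 0 (mod 105), i.e. 88x ≡ 35 (mod 105).
Multiplying by 88⁻¹ = 37 gives x ≡ 37·35 = 1295 = 12·105 + 35 ≡ 35 (mod 105).
Check: f(35) = 88·35 + 70 = 3150 = 30·105 + 0 ≡ 0 (mod 105).

35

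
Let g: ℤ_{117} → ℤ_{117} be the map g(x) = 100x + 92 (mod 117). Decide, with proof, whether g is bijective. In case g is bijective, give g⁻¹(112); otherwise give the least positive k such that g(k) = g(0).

Suppose g(a) = g(b) in ℤ_{117}. Then 100a + 92 ≡ 100b + 92 (mod 117), thus 100(a − b) ≡ 0 (mod 117).
Since gcd(100, 117) = 1, 100 is invertible modulo 117, thus a − b ≡ 0 (mod 117), i.e. a = b.
We now compute 100⁻¹ mod 117 explicitly. Euclid's algorithm: 117 = 1·100 + 17, 100 = 5·17 + 15, 17 = 1·15 + 2, 15 = 7·2 + 1; back-substituting gives 1 = 55·100 − 47·117, so 100⁻¹ ≡ 55 (mod 117).
Then y ↦ 55(y − 92) is a two-sided inverse to g, so every y ∈ ℤ_{117} has a preimage.
Thus g is bijective.
Since g is bijective, we compute g⁻¹(112): solve 100x + 92 ≡ 112 (mod 117), i.e. 100x ≡ 20 (mod 117).
Multiplying by 100⁻¹ = 55 gives x ≡ 55·20 = 1100 = 9·117 + 47 ≡ 47 (mod 117).
Check: g(47) = 100·47 + 92 = 4792 = 40·117 + 112 ≡ 112 (mod 117).

47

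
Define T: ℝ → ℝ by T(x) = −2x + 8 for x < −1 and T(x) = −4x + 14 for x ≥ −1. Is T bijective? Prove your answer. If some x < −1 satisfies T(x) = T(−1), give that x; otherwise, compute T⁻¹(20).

Both pieces are strictly decreasing (slopes −2 and −4), so each is injective on its own interval.
The left piece maps (−∞, −1) onto (10, ∞); the right piece maps [−1, ∞) onto (−∞, 18].
These images overlap. In particular T(−1) = 18 (right piece), and solving −2x + 8 = 18 on the left piece gives x = −5 < −1.
So T(−5) = T(−1) with −5 ≠ −1, and T is not injective, hence not bijective. This x = −5 is the requested value below −1.

-5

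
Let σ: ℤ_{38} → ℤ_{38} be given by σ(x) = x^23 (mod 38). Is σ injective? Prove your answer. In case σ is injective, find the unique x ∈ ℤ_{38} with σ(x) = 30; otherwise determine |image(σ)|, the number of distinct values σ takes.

26

Computing x^23 mod 38 for each x (by repeated squaring, reducing mod 38 at every step), the values σ(0), σ(1), …, σ(37) are: 0, 1, 32, 15, 36, 9, 24, 11, 12, 35, 22, 7, 8, 33, 10, 21, 4, 25, 18, 19, 20, 13, 34, 17, 28, 5, 30, 31, 16, 3, 26, 27, 14, 29, 2, 23, 6, 37.
Every element of ℤ_{38} appears exactly once in this list, so σ is a bijection, and in particular injective.
Since σ is injective, we read off the preimage of 30 from the same table: σ(26) = 30, so σ⁻¹(30) = 26.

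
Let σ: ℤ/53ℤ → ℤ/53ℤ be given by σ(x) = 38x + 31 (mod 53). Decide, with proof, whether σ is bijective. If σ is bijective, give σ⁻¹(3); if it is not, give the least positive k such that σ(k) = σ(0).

If σ(x_1) = σ(x_2), then 38x_1 ≡ 38x_2 (mod 53). Because gcd(38, 53) = 1, we may cancel 38 to get x_1 ≡ x_2 (mod 53).
We now compute 38⁻¹ mod 53 explicitly. Euclid's algorithm: 53 = 1·38 + 15, 38 = 2·15 + 8, 15 = 1·8 + 7, 8 = 1·7 + 1; back-substituting gives 1 = 7·38 − 5·53, so 38⁻¹ ≡ 7 (mod 53).
For any y ∈ ℤ/53ℤ, x = 7(y − 31) mod 53 satisfies σ(x) = 38·7(y − 31) + 31 ≡ y (since 38·7 ≡ 1 mod 53). So every y has a preimage.
Thus σ is bijective.
Since σ is bijective, we find σ⁻¹(3): we need 38x ≡ 3 − 31 ≡ 25 (mod 53). Using 38⁻¹ = 7: x ≡ 7·25 = 175 = 3·53 + 16, so x = 16.
Check: σ(16) = 38·16 + 31 = 639 = 12·53 + 3 ≡ 3 (mod 53).

16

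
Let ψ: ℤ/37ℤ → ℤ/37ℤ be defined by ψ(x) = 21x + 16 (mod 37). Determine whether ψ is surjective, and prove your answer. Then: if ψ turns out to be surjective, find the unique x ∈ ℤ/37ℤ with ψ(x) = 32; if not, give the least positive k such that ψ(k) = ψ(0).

Since gcd(21, 37) = 1, 21 is invertible modulo 37. Euclid's algorithm: 37 = 1·21 + 16, 21 = 1·16 + 5, 16 = 3·5 + 1; back-substituting gives 1 = 30·21 − 17·37, so 21⁻¹ ≡ 30 (mod 37).
For any y ∈ ℤ/37ℤ, x = 30(y − 16) mod 37 satisfies ψ(x) = 21·30(y − 16) + 16 ≡ y (since 21·30 ≡ 1 mod 37). So every y has a preimage.
Thus ψ is surjective.
Since ψ is surjective, we compute ψ⁻¹(32): solve 21x + 16 ≡ 32 (mod 37), i.e. 21x ≡ 16 (mod 37).
Multiplying by 21⁻¹ = 30 gives x ≡ 30·16 = 480 = 12·37 + 36 ≡ 36 (mod 37).
Check: ψ(36) = 21·36 + 16 = 772 = 20·37 + 32 ≡ 32 (mod 37).

36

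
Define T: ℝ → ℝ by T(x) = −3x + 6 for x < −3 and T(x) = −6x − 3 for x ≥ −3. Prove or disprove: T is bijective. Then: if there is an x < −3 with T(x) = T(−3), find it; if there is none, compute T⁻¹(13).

-8/3

Both pieces are strictly decreasing (slopes −3 and −6), so each is injective on its own interval.
The left piece maps (−∞, −3) onto (15, ∞); the right piece maps [−3, ∞) onto (−∞, 15].
Since 15 = 15, the images partition ℝ: T is injective and surjective, hence bijective.
Because the two images are disjoint, no x < −3 has T(x) = T(−3), so we compute T⁻¹(13): 13 lies in (−∞, 15], so solve −6x − 3 = 13: x = (13 + 3)/(−6) = −8/3.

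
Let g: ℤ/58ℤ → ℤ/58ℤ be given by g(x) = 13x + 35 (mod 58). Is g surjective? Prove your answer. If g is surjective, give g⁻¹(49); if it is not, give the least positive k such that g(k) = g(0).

10

Since gcd(13, 58) = 1, 13 is invertible modulo 58. Euclid's algorithm: 58 = 4·13 + 6, 13 = 2·6 + 1; back-substituting gives 1 = 9·13 − 2·58, so 13⁻¹ ≡ 9 (mod 58).
Then y ↦ 9(y − 35) is a two-sided inverse to g, so every y ∈ ℤ/58ℤ has a preimage.
So g is surjective.
Since g is surjective, we find g⁻¹(49): we need 13x ≡ 49 − 35 ≡ 14 (mod 58). Using 13⁻¹ = 9: x ≡ 9·14 = 126 = 2·58 + 10, so x = 10.
Check: g(10) = 13·10 + 35 = 165 = 2·58 + 49 ≡ 49 (mod 58).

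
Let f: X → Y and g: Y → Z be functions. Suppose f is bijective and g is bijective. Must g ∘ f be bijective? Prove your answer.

Injectivity: if g(f(s)) = g(f(t)) then f(s) = f(t) (g injective) so s = t (f injective).
Surjectivity: for c ∈ Z pick b with g(b) = c, then a with f(a) = b; then (g ∘ f)(a) = c.
So g ∘ f is bijective.

bijective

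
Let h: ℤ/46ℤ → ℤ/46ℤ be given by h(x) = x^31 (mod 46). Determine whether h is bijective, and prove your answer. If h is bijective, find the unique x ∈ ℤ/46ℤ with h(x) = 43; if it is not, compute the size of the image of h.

33

Computing x^31 mod 46 for each x (by repeated squaring, reducing mod 46 at every step), the values h(0), h(1), …, h(45) are: 0, 1, 6, 41, 36, 11, 16, 15, 32, 25, 20, 19, 4, 3, 44, 37, 8, 7, 12, 33, 28, 17, 22, 23, 24, 29, 18, 13, 34, 39, 38, 9, 2, 43, 42, 27, 26, 21, 14, 31, 30, 35, 10, 5, 40, 45.
Every element of ℤ/46ℤ appears exactly once in this list, so h is a bijection, and in particular bijective.
Since h is bijective, we read off the preimage of 43 from the same table: h(33) = 43, so h⁻¹(43) = 33.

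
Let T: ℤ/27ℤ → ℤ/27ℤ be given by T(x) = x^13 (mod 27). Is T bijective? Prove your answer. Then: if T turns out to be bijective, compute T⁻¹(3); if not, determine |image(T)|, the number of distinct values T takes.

19

T(0) = 0^13 = 0.
T(3): Repeated squaring mod 27: 3^1 ≡ 3, 3^2 ≡ 3² = 9, 3^4 ≡ 9² = 81 ≡ 0, 3^8 ≡ 0² = 0. Since 13 = 8 + 4 + 1, 3^13 ≡ 0·0·3: 0·0 = 0, then 0·3 = 0. So 3^13 ≡ 0 (mod 27).
So T(0) = T(3) = 0 while 0 ≠ 3, therefore T is not injective, hence not bijective.
Since T is not bijective, we determine |image(T)|. Computing x^13 mod 27 for each x (by repeated squaring, reducing mod 27 at every step), the values T(0), T(1), …, T(26) are: 0, 1, 11, 0, 13, 23, 0, 25, 8, 0, 10, 20, 0, 22, 5, 0, 7, 17, 0, 19, 2, 0, 4, 14, 0, 16, 26.
The distinct values are {0, 1, 2, 4, 5, 7, 8, 10, 11, 13, 14, 16, 17, 19, 20, 22, 23, 25, 26}; there are 19 of them.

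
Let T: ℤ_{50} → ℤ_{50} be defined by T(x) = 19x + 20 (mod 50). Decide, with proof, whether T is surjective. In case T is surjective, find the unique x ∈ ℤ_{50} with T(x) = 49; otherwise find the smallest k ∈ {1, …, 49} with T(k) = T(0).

41

Recall: T is surjective if every y in the codomain equals T(x) for some x in the domain.
Since gcd(19, 50) = 1, 19 is invertible modulo 50. Euclid's algorithm: 50 = 2·19 + 12, 19 = 1·12 + 7, 12 = 1·7 + 5, 7 = 1·5 + 2, 5 = 2·2 + 1; back-substituting gives 1 = 29·19 − 11·50, so 19⁻¹ ≡ 29 (mod 50).
For any y ∈ ℤ_{50}, x = 29(y − 20) mod 50 satisfies T(x) = 19·29(y − 20) + 20 ≡ y (since 19·29 ≡ 1 mod 50). So every y has a preimage.
Thus T is surjective.
Since T is surjective, we find T⁻¹(49): we need 19x ≡ 49 − 20 ≡ 29 (mod 50). Using 19⁻¹ = 29: x ≡ 29·29 = 841 = 16·50 + 41, so x = 41.
Check: T(41) = 19·41 + 20 = 799 = 15·50 + 49 ≡ 49 (mod 50).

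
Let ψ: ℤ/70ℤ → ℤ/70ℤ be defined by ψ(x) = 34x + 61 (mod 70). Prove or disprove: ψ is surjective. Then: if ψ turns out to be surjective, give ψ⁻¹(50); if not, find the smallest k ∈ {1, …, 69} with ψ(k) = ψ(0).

By definition, surjectivity means every element of the codomain has a preimage under ψ.
Since gcd(34, 70) = 2, we have 34x ≡ 0 (mod 2) for all x, so ψ(x) ≡ 1 (mod 2).
But 0 ≢ 1 (mod 2), so 0 ∈ ℤ/70ℤ has no preimage. So ψ is not surjective.
Since ψ is not surjective, we find the least positive k with ψ(k) = ψ(0): this means 34k ≡ 0 (mod 70), i.e. 70 ∣ 34k. Since gcd(34, 70) = 2, dividing through by 2 this holds exactly when 35 ∣ 17k, and as gcd(17, 35) = 1, exactly when 35 ∣ k.
The smallest positive such k is 35.

35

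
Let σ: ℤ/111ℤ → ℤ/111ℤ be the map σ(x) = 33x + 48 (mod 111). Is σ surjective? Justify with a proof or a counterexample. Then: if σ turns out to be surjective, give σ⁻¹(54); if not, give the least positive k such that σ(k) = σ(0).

Since gcd(33, 111) = 3, we have 33x ≡ 0 (mod 3) for all x, so σ(x) ≡ 0 (mod 3).
But 1 ≢ 0 (mod 3), so 1 ∈ ℤ/111ℤ has no preimage. Thus σ is not surjective.
Since σ is not surjective, we find the least positive k with σ(k) = σ(0): this means 33k ≡ 0 (mod 111), i.e. 111 ∣ 33k. Since gcd(33, 111) = 3, dividing through by 3 this holds exactly when 37 ∣ 11k, and as gcd(11, 37) = 1, exactly when 37 ∣ k.
The smallest positive such k is 37.

37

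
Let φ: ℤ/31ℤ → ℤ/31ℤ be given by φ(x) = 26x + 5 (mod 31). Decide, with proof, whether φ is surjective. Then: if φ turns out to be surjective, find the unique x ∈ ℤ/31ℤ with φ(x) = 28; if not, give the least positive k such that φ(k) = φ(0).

14

By definition, φ is surjective if every y in the codomain equals φ(x) for some x in the domain.
Since gcd(26, 31) = 1, 26 is invertible modulo 31. Euclid's algorithm: 31 = 1·26 + 5, 26 = 5·5 + 1; back-substituting gives 1 = 6·26 − 5·31, so 26⁻¹ ≡ 6 (mod 31).
For any y ∈ ℤ/31ℤ, x = 6(y − 5) mod 31 satisfies φ(x) = 26·6(y − 5) + 5 ≡ y (since 26·6 ≡ 1 mod 31). So every y has a preimage.
Therefore φ is surjective.
Since φ is surjective, we compute φ⁻¹(28): solve 26x + 5 ≡ 28 (mod 31), i.e. 26x ≡ 23 (mod 31).
Multiplying by 26⁻¹ = 6 gives x ≡ 6·23 = 138 = 4·31 + 14 ≡ 14 (mod 31).
Check: φ(14) = 26·14 + 5 = 369 = 11·31 + 28 ≡ 28 (mod 31).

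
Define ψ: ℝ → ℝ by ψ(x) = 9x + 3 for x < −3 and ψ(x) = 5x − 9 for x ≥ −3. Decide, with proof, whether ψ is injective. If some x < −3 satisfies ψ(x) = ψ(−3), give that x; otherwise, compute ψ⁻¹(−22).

-13/5

Both pieces are strictly increasing (slopes 9 and 5), so each is injective on its own interval.
The left piece maps (−∞, −3) onto (−∞, −24); the right piece maps [−3, ∞) onto [−24, ∞).
These images are disjoint, so no value is attained by both pieces. Therefore ψ is injective.
Because the two images are disjoint, no x < −3 has ψ(x) = ψ(−3), so we compute ψ⁻¹(−22): −22 lies in [−24, ∞), so solve 5x − 9 = −22: x = (−22 + 9)/5 = −13/5.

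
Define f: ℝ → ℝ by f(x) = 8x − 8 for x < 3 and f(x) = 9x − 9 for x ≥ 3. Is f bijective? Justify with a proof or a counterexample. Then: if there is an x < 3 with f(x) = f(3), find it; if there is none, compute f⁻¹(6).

7/4

Both pieces are strictly increasing (slopes 8 and 9), so each is injective on its own interval.
The left piece maps (−∞, 3) onto (−∞, 16); the right piece maps [3, ∞) onto [18, ∞).
The images leave a gap (16 has no preimage), so f is not surjective, hence not bijective.
Because the two images are disjoint, no x < 3 has f(x) = f(3), so we compute f⁻¹(6): 6 lies in (−∞, 16), so solve 8x − 8 = 6: x = (6 + 8)/8 = 7/4.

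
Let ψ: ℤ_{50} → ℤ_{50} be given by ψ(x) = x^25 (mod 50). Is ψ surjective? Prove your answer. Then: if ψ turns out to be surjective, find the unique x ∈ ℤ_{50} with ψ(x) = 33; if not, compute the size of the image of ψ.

ψ(0) = 0^25 = 0.
ψ(10): Repeated squaring mod 50: 10^1 ≡ 10, 10^2 ≡ 10² = 100 ≡ 0, 10^4 ≡ 0² = 0, 10^8 ≡ 0² = 0, 10^16 ≡ 0² = 0. Since 25 = 16 + 8 + 1, 10^25 ≡ 0·0·10: 0·0 = 0, then 0·10 = 0. So 10^25 ≡ 0 (mod 50).
So ψ(0) = ψ(10) = 0 while 0 ≠ 10, hence ψ is not injective.
A non-injective map from the 50-element set ℤ_{50} to itself takes at most 49 distinct values, so it cannot be surjective. Hence ψ is not surjective.
Since ψ is not surjective, we determine |image(ψ)|. Computing x^25 mod 50 for each x (by repeated squaring, reducing mod 50 at every step), the values ψ(0), ψ(1), …, ψ(49) are: 0, 1, 32, 43, 24, 25, 26, 7, 18, 49, 0, 1, 32, 43, 24, 25, 26, 7, 18, 49, 0, 1, 32, 43, 24, 25, 26, 7, 18, 49, 0, 1, 32, 43, 24, 25, 26, 7, 18, 49, 0, 1, 32, 43, 24, 25, 26, 7, 18, 49.
The distinct values are {0, 1, 7, 18, 24, 25, 26, 32, 43, 49}; there are 10 of them.

10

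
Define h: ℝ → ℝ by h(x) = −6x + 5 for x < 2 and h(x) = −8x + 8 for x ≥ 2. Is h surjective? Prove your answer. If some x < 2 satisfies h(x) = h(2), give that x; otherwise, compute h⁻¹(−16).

Both pieces are strictly decreasing (slopes −6 and −8), so each is injective on its own interval.
The left piece maps (−∞, 2) onto (−7, ∞); the right piece maps [2, ∞) onto (−∞, −8].
The union (−7, ∞) ∪ (−∞, −8] omits the interval between −7 and −8; in particular −7 has no preimage. So h is not surjective.
Because the two images are disjoint, no x < 2 has h(x) = h(2), so we compute h⁻¹(−16): −16 lies in (−∞, −8], so solve −8x + 8 = −16: x = (−16 − 8)/(−8) = 3.

3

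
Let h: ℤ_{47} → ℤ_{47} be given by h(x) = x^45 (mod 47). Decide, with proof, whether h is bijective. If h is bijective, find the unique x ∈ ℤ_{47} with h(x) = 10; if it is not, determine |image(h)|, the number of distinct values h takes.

Since 47 is prime, the nonzero elements of ℤ_{47} form a cyclic group of order 46.
As gcd(45, 46) = 1, raising to the 45th power is a bijection on this group: if x_1^45 ≡ x_2^45 then (x_1x_2^{−1})^45 = 1, and the only element of order dividing gcd(45, 46) = 1 is 1, so x_1 = x_2.
With h(0) = 0 this makes h injective on all of ℤ_{47}, hence bijective (finite equal-size domain and codomain). In particular h is bijective.
Since h is bijective, we find the preimage of 10. The inverse of x ↦ x^45 on (ℤ_{47})^× is x ↦ x^45, because 45·45 = 2025 = 44·46 + 1 ≡ 1 (mod 46) and x^{46} = 1 for x ≠ 0 (Fermat). So h⁻¹(10) = 10^45 mod 47.
Repeated squaring mod 47: 10^1 ≡ 10, 10^2 ≡ 10² = 100 ≡ 6, 10^4 ≡ 6² = 36, 10^8 ≡ 36² = 1296 ≡ 27, 10^16 ≡ 27² = 729 ≡ 24, 10^32 ≡ 24² = 576 ≡ 12. Since 45 = 32 + 8 + 4 + 1, 10^45 ≡ 12·27·36·10: 12·27 = 324 ≡ 42, then 42·36 = 1512 ≡ 8, then 8·10 = 80 ≡ 33. So 10^45 ≡ 33 (mod 47).
Hence h⁻¹(10) = 33.

33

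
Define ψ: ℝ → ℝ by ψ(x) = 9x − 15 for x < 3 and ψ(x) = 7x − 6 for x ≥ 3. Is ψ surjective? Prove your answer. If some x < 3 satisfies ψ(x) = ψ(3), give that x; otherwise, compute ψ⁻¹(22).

Both pieces are strictly increasing (slopes 9 and 7), so each is injective on its own interval.
The left piece maps (−∞, 3) onto (−∞, 12); the right piece maps [3, ∞) onto [15, ∞).
The union (−∞, 12) ∪ [15, ∞) omits the interval between 12 and 15; in particular 12 has no preimage. So ψ is not surjective.
Because the two images are disjoint, no x < 3 has ψ(x) = ψ(3), so we compute ψ⁻¹(22): 22 lies in [15, ∞), so solve 7x − 6 = 22: x = (22 + 6)/7 = 4.

4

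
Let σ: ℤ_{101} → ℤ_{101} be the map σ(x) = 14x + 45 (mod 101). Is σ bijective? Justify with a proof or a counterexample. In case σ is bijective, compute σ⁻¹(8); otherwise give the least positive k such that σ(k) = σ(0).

19

Recall: σ is injective if σ(a) = σ(b) implies a = b.
If σ(a) = σ(b), then 14a ≡ 14b (mod 101). Because gcd(14, 101) = 1, we may cancel 14 to get a ≡ b (mod 101).
We now compute 14⁻¹ mod 101 explicitly. Euclid's algorithm: 101 = 7·14 + 3, 14 = 4·3 + 2, 3 = 1·2 + 1; back-substituting gives 1 = 65·14 − 9·101, so 14⁻¹ ≡ 65 (mod 101).
For any y ∈ ℤ_{101}, x = 65(y − 45) mod 101 satisfies σ(x) = 14·65(y − 45) + 45 ≡ y (since 14·65 ≡ 1 mod 101). So every y has a preimage.
Therefore σ is bijective.
Since σ is bijective, we find σ⁻¹(8): we need 14x ≡ 8 − 45 ≡ 64 (mod 101). Using 14⁻¹ = 65: x ≡ 65·64 = 4160 = 41·101 + 19, so x = 19.
Check: σ(19) = 14·19 + 45 = 311 = 3·101 + 8 ≡ 8 (mod 101).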